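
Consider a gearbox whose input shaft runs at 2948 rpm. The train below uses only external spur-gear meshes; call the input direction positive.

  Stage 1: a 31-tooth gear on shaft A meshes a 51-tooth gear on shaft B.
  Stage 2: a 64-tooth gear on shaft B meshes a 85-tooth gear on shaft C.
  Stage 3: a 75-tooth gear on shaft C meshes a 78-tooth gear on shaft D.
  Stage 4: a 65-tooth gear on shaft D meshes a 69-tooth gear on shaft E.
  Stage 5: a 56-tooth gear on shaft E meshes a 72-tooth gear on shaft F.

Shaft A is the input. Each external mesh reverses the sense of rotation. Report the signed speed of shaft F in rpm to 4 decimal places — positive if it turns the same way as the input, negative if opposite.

Stage 1 [31T→51T]: ω = 2948.0000×31/51 = 1791.9216 rpm, dir flips to −; running = −1791.9216
Stage 2 [64T→85T]: ω = 1791.9216×64/85 = 1349.2115 rpm, dir flips to +; running = +1349.2115
Stage 3 [75T→78T]: ω = 1349.2115×75/78 = 1297.3188 rpm, dir flips to −; running = −1297.3188
Stage 4 [65T→69T]: ω = 1297.3188×65/69 = 1222.1119 rpm, dir flips to +; running = +1222.1119
Stage 5 [56T→72T]: ω = 1222.1119×56/72 = 950.5315 rpm, dir flips to −; running = −950.5315

-950.5315 rpm (opposite to input, |ω| = 950.5315 rpm)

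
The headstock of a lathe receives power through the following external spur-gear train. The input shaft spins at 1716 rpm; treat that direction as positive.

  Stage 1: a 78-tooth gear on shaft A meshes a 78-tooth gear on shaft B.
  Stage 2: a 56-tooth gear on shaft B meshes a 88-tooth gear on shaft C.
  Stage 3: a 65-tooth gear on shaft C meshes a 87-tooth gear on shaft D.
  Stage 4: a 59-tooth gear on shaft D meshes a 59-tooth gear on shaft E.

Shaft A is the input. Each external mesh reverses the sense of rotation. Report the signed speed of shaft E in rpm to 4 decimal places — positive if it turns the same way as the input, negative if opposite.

+815.8621 rpm (same as input, |ω| = 815.8621 rpm)

Stage 1 [78T→78T]: ω = 1716.0000×78/78 = 1716.0000 rpm, dir flips to −; running = −1716.0000
Stage 2 [56T→88T]: ω = 1716.0000×56/88 = 1092.0000 rpm, dir flips to +; running = +1092.0000
Stage 3 [65T→87T]: ω = 1092.0000×65/87 = 815.8621 rpm, dir flips to −; running = −815.8621
Stage 4 [59T→59T]: ω = 815.8621×59/59 = 815.8621 rpm, dir flips to +; running = +815.8621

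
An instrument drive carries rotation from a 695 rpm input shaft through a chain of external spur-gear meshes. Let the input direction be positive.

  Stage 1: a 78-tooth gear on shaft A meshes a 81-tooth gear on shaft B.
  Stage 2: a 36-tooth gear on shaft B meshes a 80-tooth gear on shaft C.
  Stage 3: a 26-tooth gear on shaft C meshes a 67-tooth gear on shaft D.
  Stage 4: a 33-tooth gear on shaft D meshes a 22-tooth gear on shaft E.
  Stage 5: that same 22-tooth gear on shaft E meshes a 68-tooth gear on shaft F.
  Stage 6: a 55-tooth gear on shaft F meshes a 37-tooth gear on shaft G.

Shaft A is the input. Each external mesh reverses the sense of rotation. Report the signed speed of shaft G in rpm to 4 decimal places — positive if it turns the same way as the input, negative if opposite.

+84.3085 rpm (same as input, |ω| = 84.3085 rpm)

Stage 1 [78T→81T]: ω = 695.0000×78/81 = 669.2593 rpm, dir flips to −; running = −669.2593
Stage 2 [36T→80T]: ω = 669.2593×36/80 = 301.1667 rpm, dir flips to +; running = +301.1667
Stage 3 [26T→67T]: ω = 301.1667×26/67 = 116.8706 rpm, dir flips to −; running = −116.8706
Stage 4 [33T→22T]: ω = 116.8706×33/22 = 175.3060 rpm, dir flips to +; running = +175.3060
Stage 5 [22T→68T]: ω = 175.3060×22/68 = 56.7166 rpm, dir flips to −; running = −56.7166
Stage 6 [55T→37T]: ω = 56.7166×55/37 = 84.3085 rpm, dir flips to +; running = +84.3085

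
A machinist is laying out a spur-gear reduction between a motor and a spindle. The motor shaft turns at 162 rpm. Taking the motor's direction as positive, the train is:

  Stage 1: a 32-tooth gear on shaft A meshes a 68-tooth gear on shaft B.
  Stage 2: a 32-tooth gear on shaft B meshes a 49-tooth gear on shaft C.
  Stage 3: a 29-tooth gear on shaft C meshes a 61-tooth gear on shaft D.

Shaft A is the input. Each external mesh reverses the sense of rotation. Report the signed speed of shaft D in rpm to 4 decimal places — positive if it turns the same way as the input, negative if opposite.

-23.6689 rpm (opposite to input, |ω| = 23.6689 rpm)

Stage 1 [32T→68T]: ω = 162.0000×32/68 = 76.2353 rpm, dir flips to −; running = −76.2353
Stage 2 [32T→49T]: ω = 76.2353×32/49 = 49.7863 rpm, dir flips to +; running = +49.7863
Stage 3 [29T→61T]: ω = 49.7863×29/61 = 23.6689 rpm, dir flips to −; running = −23.6689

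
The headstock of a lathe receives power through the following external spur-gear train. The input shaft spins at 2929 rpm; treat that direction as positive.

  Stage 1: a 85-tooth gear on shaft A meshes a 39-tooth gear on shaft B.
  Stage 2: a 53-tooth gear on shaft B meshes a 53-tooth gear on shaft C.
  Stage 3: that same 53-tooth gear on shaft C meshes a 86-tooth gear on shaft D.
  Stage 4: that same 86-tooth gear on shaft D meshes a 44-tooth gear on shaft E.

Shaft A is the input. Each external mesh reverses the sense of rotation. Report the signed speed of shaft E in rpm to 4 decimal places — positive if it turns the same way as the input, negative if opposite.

+7689.4784 rpm (same as input, |ω| = 7689.4784 rpm)

Stage 1 [85T→39T]: ω = 2929.0000×85/39 = 6383.7179 rpm, dir flips to −; running = −6383.7179
Stage 2 [53T→53T]: ω = 6383.7179×53/53 = 6383.7179 rpm, dir flips to +; running = +6383.7179
Stage 3 [53T→86T]: ω = 6383.7179×53/86 = 3934.1518 rpm, dir flips to −; running = −3934.1518
Stage 4 [86T→44T]: ω = 3934.1518×86/44 = 7689.4784 rpm, dir flips to +; running = +7689.4784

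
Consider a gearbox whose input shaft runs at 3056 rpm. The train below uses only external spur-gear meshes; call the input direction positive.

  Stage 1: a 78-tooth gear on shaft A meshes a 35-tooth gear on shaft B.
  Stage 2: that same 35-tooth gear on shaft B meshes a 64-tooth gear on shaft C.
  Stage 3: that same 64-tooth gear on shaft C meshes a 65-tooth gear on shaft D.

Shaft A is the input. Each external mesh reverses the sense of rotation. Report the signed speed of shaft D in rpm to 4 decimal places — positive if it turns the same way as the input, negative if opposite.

Stage 1 [78T→35T]: ω = 3056.0000×78/35 = 6810.5143 rpm, dir flips to −; running = −6810.5143
Stage 2 [35T→64T]: ω = 6810.5143×35/64 = 3724.5000 rpm, dir flips to +; running = +3724.5000
Stage 3 [64T→65T]: ω = 3724.5000×64/65 = 3667.2000 rpm, dir flips to −; running = −3667.2000

-3667.2000 rpm (opposite to input, |ω| = 3667.2000 rpm)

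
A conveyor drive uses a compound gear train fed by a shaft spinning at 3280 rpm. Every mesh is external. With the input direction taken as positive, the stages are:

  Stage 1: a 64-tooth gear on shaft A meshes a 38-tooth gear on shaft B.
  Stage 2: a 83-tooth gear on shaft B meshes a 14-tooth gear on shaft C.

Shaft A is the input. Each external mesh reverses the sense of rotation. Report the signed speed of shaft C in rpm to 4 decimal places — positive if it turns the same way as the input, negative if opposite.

Stage 1 [64T→38T]: ω = 3280.0000×64/38 = 5524.2105 rpm, dir flips to −; running = −5524.2105
Stage 2 [83T→14T]: ω = 5524.2105×83/14 = 32750.6767 rpm, dir flips to +; running = +32750.6767

+32750.6767 rpm (same as input, |ω| = 32750.6767 rpm)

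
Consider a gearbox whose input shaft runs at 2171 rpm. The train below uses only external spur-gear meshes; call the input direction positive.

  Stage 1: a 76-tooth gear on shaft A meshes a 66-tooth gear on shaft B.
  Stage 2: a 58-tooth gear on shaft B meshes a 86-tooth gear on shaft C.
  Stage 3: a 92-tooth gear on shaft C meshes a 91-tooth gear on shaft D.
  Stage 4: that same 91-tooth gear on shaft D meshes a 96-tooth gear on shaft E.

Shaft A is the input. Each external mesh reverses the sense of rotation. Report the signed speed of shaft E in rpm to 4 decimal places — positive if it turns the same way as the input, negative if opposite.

+1615.7554 rpm (same as input, |ω| = 1615.7554 rpm)

Stage 1 [76T→66T]: ω = 2171.0000×76/66 = 2499.9394 rpm, dir flips to −; running = −2499.9394
Stage 2 [58T→86T]: ω = 2499.9394×58/86 = 1686.0056 rpm, dir flips to +; running = +1686.0056
Stage 3 [92T→91T]: ω = 1686.0056×92/91 = 1704.5332 rpm, dir flips to −; running = −1704.5332
Stage 4 [91T→96T]: ω = 1704.5332×91/96 = 1615.7554 rpm, dir flips to +; running = +1615.7554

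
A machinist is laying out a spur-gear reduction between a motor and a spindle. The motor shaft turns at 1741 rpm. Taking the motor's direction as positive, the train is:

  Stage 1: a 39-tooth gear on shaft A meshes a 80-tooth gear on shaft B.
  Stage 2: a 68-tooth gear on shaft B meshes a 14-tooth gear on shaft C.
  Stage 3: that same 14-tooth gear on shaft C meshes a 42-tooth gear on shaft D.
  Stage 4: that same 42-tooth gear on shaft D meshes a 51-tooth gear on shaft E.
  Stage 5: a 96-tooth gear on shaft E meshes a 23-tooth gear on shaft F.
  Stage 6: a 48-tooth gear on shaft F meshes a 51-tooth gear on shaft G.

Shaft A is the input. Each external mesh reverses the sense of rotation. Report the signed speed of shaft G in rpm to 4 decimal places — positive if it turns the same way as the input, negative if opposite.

+4445.5611 rpm (same as input, |ω| = 4445.5611 rpm)

Stage 1 [39T→80T]: ω = 1741.0000×39/80 = 848.7375 rpm, dir flips to −; running = −848.7375
Stage 2 [68T→14T]: ω = 848.7375×68/14 = 4122.4393 rpm, dir flips to +; running = +4122.4393
Stage 3 [14T→42T]: ω = 4122.4393×14/42 = 1374.1464 rpm, dir flips to −; running = −1374.1464
Stage 4 [42T→51T]: ω = 1374.1464×42/51 = 1131.6500 rpm, dir flips to +; running = +1131.6500
Stage 5 [96T→23T]: ω = 1131.6500×96/23 = 4723.4087 rpm, dir flips to −; running = −4723.4087
Stage 6 [48T→51T]: ω = 4723.4087×48/51 = 4445.5611 rpm, dir flips to +; running = +4445.5611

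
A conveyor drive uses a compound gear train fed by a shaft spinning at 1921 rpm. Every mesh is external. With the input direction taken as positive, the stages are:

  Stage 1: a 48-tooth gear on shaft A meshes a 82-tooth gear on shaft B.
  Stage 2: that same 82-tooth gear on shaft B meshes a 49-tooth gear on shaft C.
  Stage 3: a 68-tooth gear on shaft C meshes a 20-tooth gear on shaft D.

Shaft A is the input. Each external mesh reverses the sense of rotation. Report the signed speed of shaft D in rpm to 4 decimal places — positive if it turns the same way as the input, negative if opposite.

Stage 1 [48T→82T]: ω = 1921.0000×48/82 = 1124.4878 rpm, dir flips to −; running = −1124.4878
Stage 2 [82T→49T]: ω = 1124.4878×82/49 = 1881.7959 rpm, dir flips to +; running = +1881.7959
Stage 3 [68T→20T]: ω = 1881.7959×68/20 = 6398.1061 rpm, dir flips to −; running = −6398.1061

-6398.1061 rpm (opposite to input, |ω| = 6398.1061 rpm)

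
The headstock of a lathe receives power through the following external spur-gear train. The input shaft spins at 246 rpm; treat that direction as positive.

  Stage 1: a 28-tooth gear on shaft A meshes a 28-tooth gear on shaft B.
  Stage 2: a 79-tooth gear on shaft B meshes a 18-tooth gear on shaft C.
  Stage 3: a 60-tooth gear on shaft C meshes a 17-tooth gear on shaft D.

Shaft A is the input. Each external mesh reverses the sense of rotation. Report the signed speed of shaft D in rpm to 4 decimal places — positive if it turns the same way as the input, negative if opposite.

-3810.5882 rpm (opposite to input, |ω| = 3810.5882 rpm)

Stage 1 [28T→28T]: ω = 246.0000×28/28 = 246.0000 rpm, dir flips to −; running = −246.0000
Stage 2 [79T→18T]: ω = 246.0000×79/18 = 1079.6667 rpm, dir flips to +; running = +1079.6667
Stage 3 [60T→17T]: ω = 1079.6667×60/17 = 3810.5882 rpm, dir flips to −; running = −3810.5882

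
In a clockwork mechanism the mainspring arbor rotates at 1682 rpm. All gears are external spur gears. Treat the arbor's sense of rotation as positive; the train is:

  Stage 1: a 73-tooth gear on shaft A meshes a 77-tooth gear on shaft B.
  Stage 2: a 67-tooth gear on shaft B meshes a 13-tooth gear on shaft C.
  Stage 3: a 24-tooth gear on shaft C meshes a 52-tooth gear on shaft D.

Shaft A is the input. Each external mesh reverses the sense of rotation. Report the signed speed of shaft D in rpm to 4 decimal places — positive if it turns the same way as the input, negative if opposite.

-3793.1278 rpm (opposite to input, |ω| = 3793.1278 rpm)

Stage 1 [73T→77T]: ω = 1682.0000×73/77 = 1594.6234 rpm, dir flips to −; running = −1594.6234
Stage 2 [67T→13T]: ω = 1594.6234×67/13 = 8218.4436 rpm, dir flips to +; running = +8218.4436
Stage 3 [24T→52T]: ω = 8218.4436×24/52 = 3793.1278 rpm, dir flips to −; running = −3793.1278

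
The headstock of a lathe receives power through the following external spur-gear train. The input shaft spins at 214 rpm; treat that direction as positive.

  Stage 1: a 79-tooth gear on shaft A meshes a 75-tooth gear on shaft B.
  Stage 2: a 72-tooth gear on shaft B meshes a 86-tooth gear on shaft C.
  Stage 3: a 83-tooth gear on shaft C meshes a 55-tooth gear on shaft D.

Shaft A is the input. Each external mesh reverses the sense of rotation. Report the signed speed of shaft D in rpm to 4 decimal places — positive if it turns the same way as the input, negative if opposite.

Stage 1 [79T→75T]: ω = 214.0000×79/75 = 225.4133 rpm, dir flips to −; running = −225.4133
Stage 2 [72T→86T]: ω = 225.4133×72/86 = 188.7181 rpm, dir flips to +; running = +188.7181
Stage 3 [83T→55T]: ω = 188.7181×83/55 = 284.7928 rpm, dir flips to −; running = −284.7928

-284.7928 rpm (opposite to input, |ω| = 284.7928 rpm)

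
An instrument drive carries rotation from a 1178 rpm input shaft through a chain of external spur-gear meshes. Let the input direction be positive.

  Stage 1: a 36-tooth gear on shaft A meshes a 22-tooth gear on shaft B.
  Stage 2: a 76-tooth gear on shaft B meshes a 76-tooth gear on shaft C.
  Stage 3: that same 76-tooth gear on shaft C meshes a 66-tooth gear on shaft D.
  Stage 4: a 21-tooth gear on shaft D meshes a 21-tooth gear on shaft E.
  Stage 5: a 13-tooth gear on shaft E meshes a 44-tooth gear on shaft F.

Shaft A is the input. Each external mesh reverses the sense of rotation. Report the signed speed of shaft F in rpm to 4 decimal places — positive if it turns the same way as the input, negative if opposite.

Stage 1 [36T→22T]: ω = 1178.0000×36/22 = 1927.6364 rpm, dir flips to −; running = −1927.6364
Stage 2 [76T→76T]: ω = 1927.6364×76/76 = 1927.6364 rpm, dir flips to +; running = +1927.6364
Stage 3 [76T→66T]: ω = 1927.6364×76/66 = 2219.7025 rpm, dir flips to −; running = −2219.7025
Stage 4 [21T→21T]: ω = 2219.7025×21/21 = 2219.7025 rpm, dir flips to +; running = +2219.7025
Stage 5 [13T→44T]: ω = 2219.7025×13/44 = 655.8212 rpm, dir flips to −; running = −655.8212

-655.8212 rpm (opposite to input, |ω| = 655.8212 rpm)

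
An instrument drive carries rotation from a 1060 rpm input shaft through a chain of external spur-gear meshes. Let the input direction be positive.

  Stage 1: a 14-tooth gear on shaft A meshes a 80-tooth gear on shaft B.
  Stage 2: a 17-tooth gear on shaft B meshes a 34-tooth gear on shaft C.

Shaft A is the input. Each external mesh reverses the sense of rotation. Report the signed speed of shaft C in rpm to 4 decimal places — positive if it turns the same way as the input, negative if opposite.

+92.7500 rpm (same as input, |ω| = 92.7500 rpm)

Stage 1 [14T→80T]: ω = 1060.0000×14/80 = 185.5000 rpm, dir flips to −; running = −185.5000
Stage 2 [17T→34T]: ω = 185.5000×17/34 = 92.7500 rpm, dir flips to +; running = +92.7500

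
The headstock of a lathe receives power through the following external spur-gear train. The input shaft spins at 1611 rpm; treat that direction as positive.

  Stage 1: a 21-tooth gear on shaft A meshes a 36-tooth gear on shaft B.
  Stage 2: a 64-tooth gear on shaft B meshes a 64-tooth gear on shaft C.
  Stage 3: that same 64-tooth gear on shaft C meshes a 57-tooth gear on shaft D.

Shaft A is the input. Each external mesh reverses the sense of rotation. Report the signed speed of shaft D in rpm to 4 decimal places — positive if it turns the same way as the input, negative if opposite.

Stage 1 [21T→36T]: ω = 1611.0000×21/36 = 939.7500 rpm, dir flips to −; running = −939.7500
Stage 2 [64T→64T]: ω = 939.7500×64/64 = 939.7500 rpm, dir flips to +; running = +939.7500
Stage 3 [64T→57T]: ω = 939.7500×64/57 = 1055.1579 rpm, dir flips to −; running = −1055.1579

-1055.1579 rpm (opposite to input, |ω| = 1055.1579 rpm)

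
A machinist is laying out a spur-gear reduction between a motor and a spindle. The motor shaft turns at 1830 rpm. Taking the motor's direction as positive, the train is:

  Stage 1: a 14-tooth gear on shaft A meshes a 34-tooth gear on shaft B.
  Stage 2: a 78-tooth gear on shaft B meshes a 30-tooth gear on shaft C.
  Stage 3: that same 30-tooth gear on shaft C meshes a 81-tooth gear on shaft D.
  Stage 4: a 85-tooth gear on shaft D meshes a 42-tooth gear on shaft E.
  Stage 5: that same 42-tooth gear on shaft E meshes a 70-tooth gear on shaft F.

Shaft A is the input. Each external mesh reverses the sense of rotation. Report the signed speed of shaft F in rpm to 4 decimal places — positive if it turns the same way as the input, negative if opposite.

-881.1111 rpm (opposite to input, |ω| = 881.1111 rpm)

Stage 1 [14T→34T]: ω = 1830.0000×14/34 = 753.5294 rpm, dir flips to −; running = −753.5294
Stage 2 [78T→30T]: ω = 753.5294×78/30 = 1959.1765 rpm, dir flips to +; running = +1959.1765
Stage 3 [30T→81T]: ω = 1959.1765×30/81 = 725.6209 rpm, dir flips to −; running = −725.6209
Stage 4 [85T→42T]: ω = 725.6209×85/42 = 1468.5185 rpm, dir flips to +; running = +1468.5185
Stage 5 [42T→70T]: ω = 1468.5185×42/70 = 881.1111 rpm, dir flips to −; running = −881.1111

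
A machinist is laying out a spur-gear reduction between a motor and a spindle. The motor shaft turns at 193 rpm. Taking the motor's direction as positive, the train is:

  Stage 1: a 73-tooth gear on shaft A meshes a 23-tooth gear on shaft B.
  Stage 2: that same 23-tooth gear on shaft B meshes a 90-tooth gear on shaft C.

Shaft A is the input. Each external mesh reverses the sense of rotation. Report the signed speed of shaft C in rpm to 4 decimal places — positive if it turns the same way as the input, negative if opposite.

Stage 1 [73T→23T]: ω = 193.0000×73/23 = 612.5652 rpm, dir flips to −; running = −612.5652
Stage 2 [23T→90T]: ω = 612.5652×23/90 = 156.5444 rpm, dir flips to +; running = +156.5444

+156.5444 rpm (same as input, |ω| = 156.5444 rpm)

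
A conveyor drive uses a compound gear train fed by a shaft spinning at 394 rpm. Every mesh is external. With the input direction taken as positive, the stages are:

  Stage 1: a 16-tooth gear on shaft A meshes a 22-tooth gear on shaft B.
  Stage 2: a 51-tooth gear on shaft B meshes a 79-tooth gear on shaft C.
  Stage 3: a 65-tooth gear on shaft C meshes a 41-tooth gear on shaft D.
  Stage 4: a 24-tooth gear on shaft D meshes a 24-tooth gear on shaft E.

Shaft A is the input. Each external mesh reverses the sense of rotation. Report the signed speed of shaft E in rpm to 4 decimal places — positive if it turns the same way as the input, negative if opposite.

+293.2690 rpm (same as input, |ω| = 293.2690 rpm)

Stage 1 [16T→22T]: ω = 394.0000×16/22 = 286.5455 rpm, dir flips to −; running = −286.5455
Stage 2 [51T→79T]: ω = 286.5455×51/79 = 184.9850 rpm, dir flips to +; running = +184.9850
Stage 3 [65T→41T]: ω = 184.9850×65/41 = 293.2690 rpm, dir flips to −; running = −293.2690
Stage 4 [24T→24T]: ω = 293.2690×24/24 = 293.2690 rpm, dir flips to +; running = +293.2690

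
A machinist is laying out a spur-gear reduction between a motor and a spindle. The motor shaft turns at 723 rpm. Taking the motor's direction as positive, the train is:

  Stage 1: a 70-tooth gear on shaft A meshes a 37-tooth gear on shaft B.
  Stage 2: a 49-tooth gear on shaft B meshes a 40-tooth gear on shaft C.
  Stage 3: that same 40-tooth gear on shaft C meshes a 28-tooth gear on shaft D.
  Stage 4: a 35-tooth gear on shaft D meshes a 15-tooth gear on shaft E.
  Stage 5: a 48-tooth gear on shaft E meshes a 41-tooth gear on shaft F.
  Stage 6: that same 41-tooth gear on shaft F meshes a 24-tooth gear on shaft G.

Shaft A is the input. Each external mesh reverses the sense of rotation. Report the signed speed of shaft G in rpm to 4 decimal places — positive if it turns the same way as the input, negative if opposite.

Stage 1 [70T→37T]: ω = 723.0000×70/37 = 1367.8378 rpm, dir flips to −; running = −1367.8378
Stage 2 [49T→40T]: ω = 1367.8378×49/40 = 1675.6014 rpm, dir flips to +; running = +1675.6014
Stage 3 [40T→28T]: ω = 1675.6014×40/28 = 2393.7162 rpm, dir flips to −; running = −2393.7162
Stage 4 [35T→15T]: ω = 2393.7162×35/15 = 5585.3378 rpm, dir flips to +; running = +5585.3378
Stage 5 [48T→41T]: ω = 5585.3378×48/41 = 6538.9321 rpm, dir flips to −; running = −6538.9321
Stage 6 [41T→24T]: ω = 6538.9321×41/24 = 11170.6757 rpm, dir flips to +; running = +11170.6757

+11170.6757 rpm (same as input, |ω| = 11170.6757 rpm)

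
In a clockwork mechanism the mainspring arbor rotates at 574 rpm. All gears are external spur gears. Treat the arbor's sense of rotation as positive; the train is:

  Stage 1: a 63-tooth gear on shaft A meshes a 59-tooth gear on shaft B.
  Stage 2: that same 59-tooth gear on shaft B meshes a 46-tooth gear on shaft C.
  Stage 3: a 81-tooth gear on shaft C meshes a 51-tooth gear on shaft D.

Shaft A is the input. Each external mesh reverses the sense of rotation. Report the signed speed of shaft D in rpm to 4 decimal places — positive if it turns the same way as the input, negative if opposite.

-1248.5601 rpm (opposite to input, |ω| = 1248.5601 rpm)

Stage 1 [63T→59T]: ω = 574.0000×63/59 = 612.9153 rpm, dir flips to −; running = −612.9153
Stage 2 [59T→46T]: ω = 612.9153×59/46 = 786.1304 rpm, dir flips to +; running = +786.1304
Stage 3 [81T→51T]: ω = 786.1304×81/51 = 1248.5601 rpm, dir flips to −; running = −1248.5601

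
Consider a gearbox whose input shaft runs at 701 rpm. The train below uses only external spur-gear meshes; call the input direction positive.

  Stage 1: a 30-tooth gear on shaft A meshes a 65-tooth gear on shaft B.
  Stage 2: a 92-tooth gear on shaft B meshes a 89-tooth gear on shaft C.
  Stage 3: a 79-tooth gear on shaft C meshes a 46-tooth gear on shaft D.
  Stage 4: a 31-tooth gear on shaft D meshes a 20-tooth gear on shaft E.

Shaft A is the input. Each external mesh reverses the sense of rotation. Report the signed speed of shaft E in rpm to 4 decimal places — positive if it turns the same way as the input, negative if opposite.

Stage 1 [30T→65T]: ω = 701.0000×30/65 = 323.5385 rpm, dir flips to −; running = −323.5385
Stage 2 [92T→89T]: ω = 323.5385×92/89 = 334.4443 rpm, dir flips to +; running = +334.4443
Stage 3 [79T→46T]: ω = 334.4443×79/46 = 574.3717 rpm, dir flips to −; running = −574.3717
Stage 4 [31T→20T]: ω = 574.3717×31/20 = 890.2761 rpm, dir flips to +; running = +890.2761

+890.2761 rpm (same as input, |ω| = 890.2761 rpm)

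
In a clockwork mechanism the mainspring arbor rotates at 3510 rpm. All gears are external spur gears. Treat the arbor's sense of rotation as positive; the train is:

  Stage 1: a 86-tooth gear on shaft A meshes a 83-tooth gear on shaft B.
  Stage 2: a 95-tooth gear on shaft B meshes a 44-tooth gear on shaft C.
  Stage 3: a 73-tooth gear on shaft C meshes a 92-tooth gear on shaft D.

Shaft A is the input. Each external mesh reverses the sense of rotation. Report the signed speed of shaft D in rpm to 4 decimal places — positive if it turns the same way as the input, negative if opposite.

-6230.6512 rpm (opposite to input, |ω| = 6230.6512 rpm)

Stage 1 [86T→83T]: ω = 3510.0000×86/83 = 3636.8675 rpm, dir flips to −; running = −3636.8675
Stage 2 [95T→44T]: ω = 3636.8675×95/44 = 7852.3275 rpm, dir flips to +; running = +7852.3275
Stage 3 [73T→92T]: ω = 7852.3275×73/92 = 6230.6512 rpm, dir flips to −; running = −6230.6512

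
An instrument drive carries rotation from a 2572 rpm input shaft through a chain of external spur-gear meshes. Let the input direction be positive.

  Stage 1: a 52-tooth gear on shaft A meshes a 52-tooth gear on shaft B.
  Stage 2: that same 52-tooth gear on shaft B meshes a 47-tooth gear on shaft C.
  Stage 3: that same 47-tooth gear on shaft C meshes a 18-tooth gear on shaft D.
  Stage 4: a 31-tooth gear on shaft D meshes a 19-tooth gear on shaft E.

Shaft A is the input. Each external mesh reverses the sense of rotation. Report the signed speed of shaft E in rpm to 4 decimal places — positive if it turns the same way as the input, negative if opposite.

+12122.9942 rpm (same as input, |ω| = 12122.9942 rpm)

Stage 1 [52T→52T]: ω = 2572.0000×52/52 = 2572.0000 rpm, dir flips to −; running = −2572.0000
Stage 2 [52T→47T]: ω = 2572.0000×52/47 = 2845.6170 rpm, dir flips to +; running = +2845.6170
Stage 3 [47T→18T]: ω = 2845.6170×47/18 = 7430.2222 rpm, dir flips to −; running = −7430.2222
Stage 4 [31T→19T]: ω = 7430.2222×31/19 = 12122.9942 rpm, dir flips to +; running = +12122.9942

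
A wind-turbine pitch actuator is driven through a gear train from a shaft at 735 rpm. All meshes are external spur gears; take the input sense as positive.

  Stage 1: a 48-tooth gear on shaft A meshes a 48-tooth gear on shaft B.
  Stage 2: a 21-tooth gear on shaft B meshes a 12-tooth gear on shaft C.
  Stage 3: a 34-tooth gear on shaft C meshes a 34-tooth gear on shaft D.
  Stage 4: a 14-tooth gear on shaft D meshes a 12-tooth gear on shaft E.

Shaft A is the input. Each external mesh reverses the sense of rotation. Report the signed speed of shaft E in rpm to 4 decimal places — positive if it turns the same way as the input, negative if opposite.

+1500.6250 rpm (same as input, |ω| = 1500.6250 rpm)

Stage 1 [48T→48T]: ω = 735.0000×48/48 = 735.0000 rpm, dir flips to −; running = −735.0000
Stage 2 [21T→12T]: ω = 735.0000×21/12 = 1286.2500 rpm, dir flips to +; running = +1286.2500
Stage 3 [34T→34T]: ω = 1286.2500×34/34 = 1286.2500 rpm, dir flips to −; running = −1286.2500
Stage 4 [14T→12T]: ω = 1286.2500×14/12 = 1500.6250 rpm, dir flips to +; running = +1500.6250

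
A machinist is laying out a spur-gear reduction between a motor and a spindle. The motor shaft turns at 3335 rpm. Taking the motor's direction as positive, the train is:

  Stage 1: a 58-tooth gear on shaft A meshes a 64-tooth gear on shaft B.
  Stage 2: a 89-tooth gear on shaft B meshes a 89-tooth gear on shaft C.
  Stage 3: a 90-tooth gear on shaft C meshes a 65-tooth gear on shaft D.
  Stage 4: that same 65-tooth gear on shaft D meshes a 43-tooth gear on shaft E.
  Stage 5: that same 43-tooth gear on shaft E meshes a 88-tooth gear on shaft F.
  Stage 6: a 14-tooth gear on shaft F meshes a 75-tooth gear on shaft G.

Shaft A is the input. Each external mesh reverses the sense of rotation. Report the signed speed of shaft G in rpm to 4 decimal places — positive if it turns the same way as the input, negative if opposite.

Stage 1 [58T→64T]: ω = 3335.0000×58/64 = 3022.3438 rpm, dir flips to −; running = −3022.3438
Stage 2 [89T→89T]: ω = 3022.3438×89/89 = 3022.3438 rpm, dir flips to +; running = +3022.3438
Stage 3 [90T→65T]: ω = 3022.3438×90/65 = 4184.7837 rpm, dir flips to −; running = −4184.7837
Stage 4 [65T→43T]: ω = 4184.7837×65/43 = 6325.8358 rpm, dir flips to +; running = +6325.8358
Stage 5 [43T→88T]: ω = 6325.8358×43/88 = 3091.0334 rpm, dir flips to −; running = −3091.0334
Stage 6 [14T→75T]: ω = 3091.0334×14/75 = 576.9929 rpm, dir flips to +; running = +576.9929

+576.9929 rpm (same as input, |ω| = 576.9929 rpm)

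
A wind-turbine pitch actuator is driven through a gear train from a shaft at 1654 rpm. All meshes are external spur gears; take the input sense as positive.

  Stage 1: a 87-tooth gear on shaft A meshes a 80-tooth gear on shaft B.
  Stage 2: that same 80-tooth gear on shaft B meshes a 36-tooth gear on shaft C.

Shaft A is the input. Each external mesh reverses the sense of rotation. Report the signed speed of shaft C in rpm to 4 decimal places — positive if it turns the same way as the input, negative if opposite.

+3997.1667 rpm (same as input, |ω| = 3997.1667 rpm)

Stage 1 [87T→80T]: ω = 1654.0000×87/80 = 1798.7250 rpm, dir flips to −; running = −1798.7250
Stage 2 [80T→36T]: ω = 1798.7250×80/36 = 3997.1667 rpm, dir flips to +; running = +3997.1667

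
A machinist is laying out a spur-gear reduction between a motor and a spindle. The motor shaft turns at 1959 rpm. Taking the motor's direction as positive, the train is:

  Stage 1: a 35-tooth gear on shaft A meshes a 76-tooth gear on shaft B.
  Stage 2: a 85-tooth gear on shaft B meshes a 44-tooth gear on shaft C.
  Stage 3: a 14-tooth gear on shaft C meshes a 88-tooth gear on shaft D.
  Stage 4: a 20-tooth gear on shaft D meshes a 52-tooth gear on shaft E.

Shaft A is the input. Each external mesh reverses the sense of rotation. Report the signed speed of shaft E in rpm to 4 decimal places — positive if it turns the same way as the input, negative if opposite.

Stage 1 [35T→76T]: ω = 1959.0000×35/76 = 902.1711 rpm, dir flips to −; running = −902.1711
Stage 2 [85T→44T]: ω = 902.1711×85/44 = 1742.8304 rpm, dir flips to +; running = +1742.8304
Stage 3 [14T→88T]: ω = 1742.8304×14/88 = 277.2685 rpm, dir flips to −; running = −277.2685
Stage 4 [20T→52T]: ω = 277.2685×20/52 = 106.6417 rpm, dir flips to +; running = +106.6417

+106.6417 rpm (same as input, |ω| = 106.6417 rpm)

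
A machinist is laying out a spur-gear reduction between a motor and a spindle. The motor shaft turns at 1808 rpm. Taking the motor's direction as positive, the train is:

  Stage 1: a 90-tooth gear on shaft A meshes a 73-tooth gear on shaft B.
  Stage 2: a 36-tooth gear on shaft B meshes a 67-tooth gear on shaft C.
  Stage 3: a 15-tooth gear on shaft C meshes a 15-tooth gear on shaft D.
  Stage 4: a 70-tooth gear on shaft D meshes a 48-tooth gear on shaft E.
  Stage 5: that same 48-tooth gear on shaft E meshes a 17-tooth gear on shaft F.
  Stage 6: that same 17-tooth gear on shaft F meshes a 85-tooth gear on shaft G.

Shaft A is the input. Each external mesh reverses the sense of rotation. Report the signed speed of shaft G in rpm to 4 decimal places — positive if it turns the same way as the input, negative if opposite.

+986.3360 rpm (same as input, |ω| = 986.3360 rpm)

Stage 1 [90T→73T]: ω = 1808.0000×90/73 = 2229.0411 rpm, dir flips to −; running = −2229.0411
Stage 2 [36T→67T]: ω = 2229.0411×36/67 = 1197.6937 rpm, dir flips to +; running = +1197.6937
Stage 3 [15T→15T]: ω = 1197.6937×15/15 = 1197.6937 rpm, dir flips to −; running = −1197.6937
Stage 4 [70T→48T]: ω = 1197.6937×70/48 = 1746.6367 rpm, dir flips to +; running = +1746.6367
Stage 5 [48T→17T]: ω = 1746.6367×48/17 = 4931.6800 rpm, dir flips to −; running = −4931.6800
Stage 6 [17T→85T]: ω = 4931.6800×17/85 = 986.3360 rpm, dir flips to +; running = +986.3360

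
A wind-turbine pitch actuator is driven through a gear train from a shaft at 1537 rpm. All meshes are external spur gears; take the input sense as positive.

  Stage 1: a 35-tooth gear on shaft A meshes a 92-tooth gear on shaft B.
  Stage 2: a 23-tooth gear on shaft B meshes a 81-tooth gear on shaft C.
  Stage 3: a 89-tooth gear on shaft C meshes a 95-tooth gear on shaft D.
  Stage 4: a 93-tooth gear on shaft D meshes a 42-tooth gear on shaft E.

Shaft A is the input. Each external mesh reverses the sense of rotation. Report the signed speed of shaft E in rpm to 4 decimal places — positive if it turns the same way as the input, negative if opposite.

+344.4268 rpm (same as input, |ω| = 344.4268 rpm)

Stage 1 [35T→92T]: ω = 1537.0000×35/92 = 584.7283 rpm, dir flips to −; running = −584.7283
Stage 2 [23T→81T]: ω = 584.7283×23/81 = 166.0340 rpm, dir flips to +; running = +166.0340
Stage 3 [89T→95T]: ω = 166.0340×89/95 = 155.5476 rpm, dir flips to −; running = −155.5476
Stage 4 [93T→42T]: ω = 155.5476×93/42 = 344.4268 rpm, dir flips to +; running = +344.4268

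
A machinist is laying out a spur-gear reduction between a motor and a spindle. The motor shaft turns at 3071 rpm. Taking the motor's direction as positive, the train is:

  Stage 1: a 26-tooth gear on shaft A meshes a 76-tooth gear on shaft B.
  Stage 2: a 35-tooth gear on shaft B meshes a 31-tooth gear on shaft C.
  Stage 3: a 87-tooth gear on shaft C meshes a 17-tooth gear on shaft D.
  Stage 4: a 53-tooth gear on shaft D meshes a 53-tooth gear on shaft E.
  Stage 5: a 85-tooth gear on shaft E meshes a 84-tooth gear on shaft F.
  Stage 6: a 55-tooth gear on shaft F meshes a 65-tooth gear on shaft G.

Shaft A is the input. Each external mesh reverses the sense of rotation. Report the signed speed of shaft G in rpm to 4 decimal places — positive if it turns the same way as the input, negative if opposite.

+5197.6284 rpm (same as input, |ω| = 5197.6284 rpm)

Stage 1 [26T→76T]: ω = 3071.0000×26/76 = 1050.6053 rpm, dir flips to −; running = −1050.6053
Stage 2 [35T→31T]: ω = 1050.6053×35/31 = 1186.1672 rpm, dir flips to +; running = +1186.1672
Stage 3 [87T→17T]: ω = 1186.1672×87/17 = 6070.3852 rpm, dir flips to −; running = −6070.3852
Stage 4 [53T→53T]: ω = 6070.3852×53/53 = 6070.3852 rpm, dir flips to +; running = +6070.3852
Stage 5 [85T→84T]: ω = 6070.3852×85/84 = 6142.6517 rpm, dir flips to −; running = −6142.6517
Stage 6 [55T→65T]: ω = 6142.6517×55/65 = 5197.6284 rpm, dir flips to +; running = +5197.6284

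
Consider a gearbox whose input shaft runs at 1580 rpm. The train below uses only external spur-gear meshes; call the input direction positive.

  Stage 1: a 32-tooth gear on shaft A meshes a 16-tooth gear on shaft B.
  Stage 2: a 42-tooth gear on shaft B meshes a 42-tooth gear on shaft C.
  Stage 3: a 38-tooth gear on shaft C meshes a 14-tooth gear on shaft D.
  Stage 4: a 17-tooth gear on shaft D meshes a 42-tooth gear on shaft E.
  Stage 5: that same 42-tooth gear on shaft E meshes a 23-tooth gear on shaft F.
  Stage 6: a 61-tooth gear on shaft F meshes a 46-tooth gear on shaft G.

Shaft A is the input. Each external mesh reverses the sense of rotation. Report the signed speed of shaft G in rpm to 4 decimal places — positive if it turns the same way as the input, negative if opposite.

Stage 1 [32T→16T]: ω = 1580.0000×32/16 = 3160.0000 rpm, dir flips to −; running = −3160.0000
Stage 2 [42T→42T]: ω = 3160.0000×42/42 = 3160.0000 rpm, dir flips to +; running = +3160.0000
Stage 3 [38T→14T]: ω = 3160.0000×38/14 = 8577.1429 rpm, dir flips to −; running = −8577.1429
Stage 4 [17T→42T]: ω = 8577.1429×17/42 = 3471.7007 rpm, dir flips to +; running = +3471.7007
Stage 5 [42T→23T]: ω = 3471.7007×42/23 = 6339.6273 rpm, dir flips to −; running = −6339.6273
Stage 6 [61T→46T]: ω = 6339.6273×61/46 = 8406.8971 rpm, dir flips to +; running = +8406.8971

+8406.8971 rpm (same as input, |ω| = 8406.8971 rpm)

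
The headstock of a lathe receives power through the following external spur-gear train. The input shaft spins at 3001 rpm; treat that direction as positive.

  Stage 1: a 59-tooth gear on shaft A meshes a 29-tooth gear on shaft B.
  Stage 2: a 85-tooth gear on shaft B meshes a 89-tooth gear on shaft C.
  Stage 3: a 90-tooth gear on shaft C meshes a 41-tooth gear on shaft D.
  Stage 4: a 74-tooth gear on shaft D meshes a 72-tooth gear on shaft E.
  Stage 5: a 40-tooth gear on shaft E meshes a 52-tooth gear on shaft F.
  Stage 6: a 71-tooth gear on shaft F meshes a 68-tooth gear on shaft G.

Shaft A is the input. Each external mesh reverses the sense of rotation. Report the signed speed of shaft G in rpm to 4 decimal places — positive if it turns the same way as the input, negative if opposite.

Stage 1 [59T→29T]: ω = 3001.0000×59/29 = 6105.4828 rpm, dir flips to −; running = −6105.4828
Stage 2 [85T→89T]: ω = 6105.4828×85/89 = 5831.0790 rpm, dir flips to +; running = +5831.0790
Stage 3 [90T→41T]: ω = 5831.0790×90/41 = 12799.9296 rpm, dir flips to −; running = −12799.9296
Stage 4 [74T→72T]: ω = 12799.9296×74/72 = 13155.4832 rpm, dir flips to +; running = +13155.4832
Stage 5 [40T→52T]: ω = 13155.4832×40/52 = 10119.6025 rpm, dir flips to −; running = −10119.6025
Stage 6 [71T→68T]: ω = 10119.6025×71/68 = 10566.0555 rpm, dir flips to +; running = +10566.0555

+10566.0555 rpm (same as input, |ω| = 10566.0555 rpm)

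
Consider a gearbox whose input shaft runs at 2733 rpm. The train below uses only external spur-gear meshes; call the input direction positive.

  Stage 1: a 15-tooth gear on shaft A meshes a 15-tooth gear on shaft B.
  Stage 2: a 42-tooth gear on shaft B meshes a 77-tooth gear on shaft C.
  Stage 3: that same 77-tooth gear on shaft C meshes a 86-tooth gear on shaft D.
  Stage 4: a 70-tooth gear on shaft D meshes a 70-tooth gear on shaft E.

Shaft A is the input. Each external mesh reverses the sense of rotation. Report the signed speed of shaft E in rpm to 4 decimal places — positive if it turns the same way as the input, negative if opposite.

+1334.7209 rpm (same as input, |ω| = 1334.7209 rpm)

Stage 1 [15T→15T]: ω = 2733.0000×15/15 = 2733.0000 rpm, dir flips to −; running = −2733.0000
Stage 2 [42T→77T]: ω = 2733.0000×42/77 = 1490.7273 rpm, dir flips to +; running = +1490.7273
Stage 3 [77T→86T]: ω = 1490.7273×77/86 = 1334.7209 rpm, dir flips to −; running = −1334.7209
Stage 4 [70T→70T]: ω = 1334.7209×70/70 = 1334.7209 rpm, dir flips to +; running = +1334.7209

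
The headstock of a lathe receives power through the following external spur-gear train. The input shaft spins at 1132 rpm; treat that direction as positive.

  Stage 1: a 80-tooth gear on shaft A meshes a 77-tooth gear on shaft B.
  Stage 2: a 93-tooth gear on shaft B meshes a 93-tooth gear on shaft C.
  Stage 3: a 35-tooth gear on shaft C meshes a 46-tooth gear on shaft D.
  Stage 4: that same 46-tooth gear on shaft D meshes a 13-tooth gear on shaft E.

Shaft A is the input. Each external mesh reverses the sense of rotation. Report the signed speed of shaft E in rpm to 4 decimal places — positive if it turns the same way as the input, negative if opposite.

Stage 1 [80T→77T]: ω = 1132.0000×80/77 = 1176.1039 rpm, dir flips to −; running = −1176.1039
Stage 2 [93T→93T]: ω = 1176.1039×93/93 = 1176.1039 rpm, dir flips to +; running = +1176.1039
Stage 3 [35T→46T]: ω = 1176.1039×35/46 = 894.8617 rpm, dir flips to −; running = −894.8617
Stage 4 [46T→13T]: ω = 894.8617×46/13 = 3166.4336 rpm, dir flips to +; running = +3166.4336

+3166.4336 rpm (same as input, |ω| = 3166.4336 rpm)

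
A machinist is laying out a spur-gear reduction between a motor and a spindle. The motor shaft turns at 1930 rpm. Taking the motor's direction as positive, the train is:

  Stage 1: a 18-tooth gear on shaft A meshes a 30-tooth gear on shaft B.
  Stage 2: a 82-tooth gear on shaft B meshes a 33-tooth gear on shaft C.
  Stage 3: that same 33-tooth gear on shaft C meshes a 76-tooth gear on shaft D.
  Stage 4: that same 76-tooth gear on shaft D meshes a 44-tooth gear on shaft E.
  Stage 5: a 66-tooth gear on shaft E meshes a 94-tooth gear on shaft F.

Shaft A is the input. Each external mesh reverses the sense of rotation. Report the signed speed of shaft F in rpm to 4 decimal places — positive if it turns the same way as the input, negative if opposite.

-1515.2553 rpm (opposite to input, |ω| = 1515.2553 rpm)

Stage 1 [18T→30T]: ω = 1930.0000×18/30 = 1158.0000 rpm, dir flips to −; running = −1158.0000
Stage 2 [82T→33T]: ω = 1158.0000×82/33 = 2877.4545 rpm, dir flips to +; running = +2877.4545
Stage 3 [33T→76T]: ω = 2877.4545×33/76 = 1249.4211 rpm, dir flips to −; running = −1249.4211
Stage 4 [76T→44T]: ω = 1249.4211×76/44 = 2158.0909 rpm, dir flips to +; running = +2158.0909
Stage 5 [66T→94T]: ω = 2158.0909×66/94 = 1515.2553 rpm, dir flips to −; running = −1515.2553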